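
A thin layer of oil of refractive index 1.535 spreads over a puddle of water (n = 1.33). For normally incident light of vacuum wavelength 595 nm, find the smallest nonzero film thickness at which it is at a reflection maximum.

At the upper boundary (n = 1.0 to n = 1.535) the reflected ray undergoes a half-wave phase shift.
Ray reflecting at the bottom interface goes from n = 1.535 toward n = 1.33: no phase shift.
Exactly one π shift → a net half-wave offset.
For maximum reflection here: 2 n t = (m + ½) λ.
Minimum at m = 0: t = λ / (4 n) = 595 / (4 × 1.535) = 96.9 nm.

96.9 nm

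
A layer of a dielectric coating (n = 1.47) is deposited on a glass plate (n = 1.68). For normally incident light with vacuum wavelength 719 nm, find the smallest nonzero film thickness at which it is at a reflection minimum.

122 nm

Ray reflecting at the top interface goes from n = 1.0 toward n = 1.47: a half-wave phase shift.
At the lower boundary (n = 1.47 to n = 1.68) the reflected ray undergoes a half-wave phase shift.
Net: no relative phase inversion (both shifts match).
With no net inversion, destructive interference in reflection requires 2 n t = (m + ½) λ.
Minimum at m = 0: t = λ / (4 n) = 719 / (4 × 1.47) = 122 nm.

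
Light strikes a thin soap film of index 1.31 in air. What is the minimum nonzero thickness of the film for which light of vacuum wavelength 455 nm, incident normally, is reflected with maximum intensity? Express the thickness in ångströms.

At the upper boundary (n = 1.0 to n = 1.31) the reflected ray undergoes a half-wave phase shift.
At the lower boundary (n = 1.31 to n = 1.0) the reflected ray undergoes no phase shift.
Net: one phase inversion between the two reflected rays.
For strong reflection here: 2 n t = (m + ½) λ.
Minimum at m = 0: t = λ / (4 n) = 455 / (4 × 1.31) = 86.8 nm.

868 Å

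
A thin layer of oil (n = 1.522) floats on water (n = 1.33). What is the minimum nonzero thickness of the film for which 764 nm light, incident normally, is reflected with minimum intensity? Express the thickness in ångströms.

Top surface (1.0 → 1.522): reflection off a higher-index medium gives a half-wave phase shift.
At the lower boundary (n = 1.522 to n = 1.33) the reflected ray undergoes no phase shift.
Net: one phase inversion between the two reflected rays.
For weak reflection here: 2 n t = m λ.
Minimum nonzero at m = 1: t = λ / (2 n) = 764 / (2 × 1.522) = 251 nm.

2510 Å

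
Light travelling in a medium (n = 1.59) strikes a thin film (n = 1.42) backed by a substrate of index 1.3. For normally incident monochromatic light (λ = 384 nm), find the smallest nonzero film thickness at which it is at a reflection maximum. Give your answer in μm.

0.135 μm

At the upper boundary (n = 1.59 to n = 1.42) the reflected ray undergoes no phase shift.
At the lower boundary (n = 1.42 to n = 1.3) the reflected ray undergoes no phase shift.
Zero or two π shifts → no net half-wave offset.
So the condition for constructive reflection is 2 n t = m λ.
Minimum nonzero at m = 1: t = λ / (2 n) = 384 / (2 × 1.42) = 135 nm.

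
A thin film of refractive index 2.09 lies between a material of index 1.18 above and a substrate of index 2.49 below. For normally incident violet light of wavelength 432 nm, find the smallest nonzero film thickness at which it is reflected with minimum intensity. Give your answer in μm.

Ray reflecting at the top interface goes from n = 1.18 toward n = 2.09: a half-wave phase shift.
Bottom surface (2.09 → 2.49): reflection off a higher-index medium gives a half-wave phase shift.
The two reflections carry the same phase change, so no net offset.
So the condition for destructive reflection is 2 n t = (m + ½) λ.
Minimum at m = 0: t = λ / (4 n) = 432 / (4 × 2.09) = 51.7 nm.

0.0517 μm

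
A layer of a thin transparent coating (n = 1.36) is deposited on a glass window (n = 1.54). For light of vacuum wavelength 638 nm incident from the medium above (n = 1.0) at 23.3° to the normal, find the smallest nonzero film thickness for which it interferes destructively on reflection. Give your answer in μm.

0.123 μm

Ray reflecting at the top interface goes from n = 1.0 toward n = 1.36: a half-wave phase shift.
At the lower boundary (n = 1.36 to n = 1.54) the reflected ray undergoes a half-wave phase shift.
The two reflections carry the same phase change, so no net offset.
For minimum reflection here: 2 n t cos θ_r = (m + ½) λ.
Snell's law: 1.0 sin 23.3° = 1.36 sin θ_r → sin θ_r = 0.291, cos θ_r = 0.957.
Minimum at m = 0: t = λ / (4 n cos θ_r) = 638 / (4 × 1.36 × 0.957) = 123 nm.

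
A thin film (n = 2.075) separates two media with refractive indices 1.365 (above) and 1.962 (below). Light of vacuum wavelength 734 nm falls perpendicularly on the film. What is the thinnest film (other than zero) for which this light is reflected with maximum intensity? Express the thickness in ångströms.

884 Å

Ray reflecting at the top interface goes from n = 1.365 toward n = 2.075: a half-wave phase shift.
Bottom surface (2.075 → 1.962): reflection off a lower-index medium gives no phase shift.
Exactly one π shift → a net half-wave offset.
For bright reflection here: 2 n t = (m + ½) λ.
Minimum at m = 0: t = λ / (4 n) = 734 / (4 × 2.075) = 88.4 nm.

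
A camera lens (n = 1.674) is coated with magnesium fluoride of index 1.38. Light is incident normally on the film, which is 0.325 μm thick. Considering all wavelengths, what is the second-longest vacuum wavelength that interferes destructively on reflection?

598 nm

Top surface (1.0 → 1.38): reflection off a higher-index medium gives a half-wave phase shift.
Bottom surface (1.38 → 1.674): reflection off a higher-index medium gives a half-wave phase shift.
Net: no relative phase inversion (both shifts match).
With no net inversion, destructive interference in reflection requires 2 n t = (m + ½) λ.
λ = 2 n t / (m + ½). The second-longest wavelength is m = 1: λ = 2 × 1.38 × 325 / 1.50 = 598 nm.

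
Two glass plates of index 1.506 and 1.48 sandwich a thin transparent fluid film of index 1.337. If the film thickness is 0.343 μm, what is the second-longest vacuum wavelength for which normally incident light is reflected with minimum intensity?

At the upper boundary (n = 1.506 to n = 1.337) the reflected ray undergoes no phase shift.
Ray reflecting at the bottom interface goes from n = 1.337 toward n = 1.48: a half-wave phase shift.
The two reflections differ by half a wavelength.
So the condition for destructive reflection is 2 n t = m λ.
λ = 2 n t / m. The second-longest wavelength is m = 2: λ = 2 × 1.337 × 343 / 2.00 = 459 nm.

459 nm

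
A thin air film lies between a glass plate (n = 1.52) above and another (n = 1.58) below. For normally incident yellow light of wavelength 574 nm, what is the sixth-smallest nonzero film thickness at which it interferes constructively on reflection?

Top surface (1.52 → 1.0): reflection off a lower-index medium gives no phase shift.
At the lower boundary (n = 1.0 to n = 1.58) the reflected ray undergoes a half-wave phase shift.
Net: one phase inversion between the two reflected rays.
With one net inversion, constructive interference in reflection requires 2 n t = (m + ½) λ.
The sixth-smallest nonzero thickness corresponds to m = 5: t = (m + ½) λ / (2 n) = 5.50 × 574 / (2 × 1.0) = 1579 nm.

1579 nm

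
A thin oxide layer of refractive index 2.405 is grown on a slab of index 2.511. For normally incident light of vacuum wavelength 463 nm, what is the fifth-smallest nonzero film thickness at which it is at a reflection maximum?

481 nm

Ray reflecting at the top interface goes from n = 1.0 toward n = 2.405: a half-wave phase shift.
Ray reflecting at the bottom interface goes from n = 2.405 toward n = 2.511: a half-wave phase shift.
Net: no relative phase inversion (both shifts match).
For strong reflection here: 2 n t = m λ.
The fifth-smallest nonzero thickness corresponds to m = 5: t = m λ / (2 n) = 5.00 × 463 / (2 × 2.405) = 481 nm.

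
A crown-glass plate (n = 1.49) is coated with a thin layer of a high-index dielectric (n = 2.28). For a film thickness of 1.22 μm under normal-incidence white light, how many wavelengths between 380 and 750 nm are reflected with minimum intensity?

Top surface (1.0 → 2.28): reflection off a higher-index medium gives a half-wave phase shift.
Ray reflecting at the bottom interface goes from n = 2.28 toward n = 1.49: no phase shift.
Exactly one π shift → a net half-wave offset.
For weak reflection here: 2 n t = m λ.
λ = 2 n t / m = 5563 / m nm.
m=7: 795 nm (IR); m=8: 695 nm (visible); m=9: 618 nm (visible); m=10: 556 nm (visible); m=11: 506 nm (visible); m=12: 464 nm (visible); m=13: 428 nm (visible); m=14: 397 nm (visible); m=15: 371 nm (UV).

7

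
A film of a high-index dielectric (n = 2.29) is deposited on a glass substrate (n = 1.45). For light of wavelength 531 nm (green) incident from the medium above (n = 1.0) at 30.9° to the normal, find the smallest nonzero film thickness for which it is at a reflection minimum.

119 nm

Top surface (1.0 → 2.29): reflection off a higher-index medium gives a half-wave phase shift.
Bottom surface (2.29 → 1.45): reflection off a lower-index medium gives no phase shift.
Exactly one π shift → a net half-wave offset.
With one net inversion, destructive interference in reflection requires 2 n t cos θ_r = m λ.
Snell's law: 1.0 sin 30.9° = 2.29 sin θ_r → sin θ_r = 0.224, cos θ_r = 0.975.
Minimum nonzero at m = 1: t = λ / (2 n cos θ_r) = 531 / (2 × 2.29 × 0.975) = 119 nm.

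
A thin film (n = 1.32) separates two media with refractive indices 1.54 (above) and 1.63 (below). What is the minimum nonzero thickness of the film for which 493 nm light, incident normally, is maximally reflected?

At the upper boundary (n = 1.54 to n = 1.32) the reflected ray undergoes no phase shift.
Bottom surface (1.32 → 1.63): reflection off a higher-index medium gives a half-wave phase shift.
Net: one phase inversion between the two reflected rays.
So the condition for constructive reflection is 2 n t = (m + ½) λ.
Minimum at m = 0: t = λ / (4 n) = 493 / (4 × 1.32) = 93.4 nm.

93.4 nm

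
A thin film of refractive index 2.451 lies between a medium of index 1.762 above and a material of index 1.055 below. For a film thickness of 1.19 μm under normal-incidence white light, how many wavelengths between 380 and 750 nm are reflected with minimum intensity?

At the upper boundary (n = 1.762 to n = 2.451) the reflected ray undergoes a half-wave phase shift.
Ray reflecting at the bottom interface goes from n = 2.451 toward n = 1.055: no phase shift.
Net: one phase inversion between the two reflected rays.
For dark reflection here: 2 n t = m λ.
λ = 2 n t / m = 5833 / m nm.
m=7: 833 nm (IR); m=8: 729 nm (visible); m=9: 648 nm (visible); m=10: 583 nm (visible); m=11: 530 nm (visible); m=12: 486 nm (visible); m=13: 449 nm (visible); m=14: 417 nm (visible); m=15: 389 nm (visible); m=16: 365 nm (UV).

8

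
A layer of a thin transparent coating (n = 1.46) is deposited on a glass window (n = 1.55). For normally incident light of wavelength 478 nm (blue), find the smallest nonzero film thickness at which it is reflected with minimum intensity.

Ray reflecting at the top interface goes from n = 1.0 toward n = 1.46: a half-wave phase shift.
At the lower boundary (n = 1.46 to n = 1.55) the reflected ray undergoes a half-wave phase shift.
Zero or two π shifts → no net half-wave offset.
For minimum reflection here: 2 n t = (m + ½) λ.
Minimum at m = 0: t = λ / (4 n) = 478 / (4 × 1.46) = 81.8 nm.

81.8 nm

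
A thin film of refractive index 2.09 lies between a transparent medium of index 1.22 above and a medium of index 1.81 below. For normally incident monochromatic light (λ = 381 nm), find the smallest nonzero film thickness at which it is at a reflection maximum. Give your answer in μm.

Top surface (1.22 → 2.09): reflection off a higher-index medium gives a half-wave phase shift.
At the lower boundary (n = 2.09 to n = 1.81) the reflected ray undergoes no phase shift.
Exactly one π shift → a net half-wave offset.
With one net inversion, constructive interference in reflection requires 2 n t = (m + ½) λ.
Minimum at m = 0: t = λ / (4 n) = 381 / (4 × 2.09) = 45.6 nm.

0.0456 μm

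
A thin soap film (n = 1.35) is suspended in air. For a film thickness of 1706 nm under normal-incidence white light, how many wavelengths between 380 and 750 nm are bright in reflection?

6

At the upper boundary (n = 1.0 to n = 1.35) the reflected ray undergoes a half-wave phase shift.
Bottom surface (1.35 → 1.0): reflection off a lower-index medium gives no phase shift.
Net: one phase inversion between the two reflected rays.
With one net inversion, constructive interference in reflection requires 2 n t = (m + ½) λ.
λ = 2 n t / (m + ½) = 4606 / (m + ½) nm.
m=5: 837 nm (IR); m=6: 709 nm (visible); m=7: 614 nm (visible); m=8: 542 nm (visible); m=9: 485 nm (visible); m=10: 439 nm (visible); m=11: 401 nm (visible); m=12: 368 nm (UV).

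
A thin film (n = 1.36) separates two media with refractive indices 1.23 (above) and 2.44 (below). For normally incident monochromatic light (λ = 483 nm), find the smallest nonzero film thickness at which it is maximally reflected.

At the upper boundary (n = 1.23 to n = 1.36) the reflected ray undergoes a half-wave phase shift.
Bottom surface (1.36 → 2.44): reflection off a higher-index medium gives a half-wave phase shift.
Zero or two π shifts → no net half-wave offset.
So the condition for constructive reflection is 2 n t = m λ.
Minimum nonzero at m = 1: t = λ / (2 n) = 483 / (2 × 1.36) = 178 nm.

178 nm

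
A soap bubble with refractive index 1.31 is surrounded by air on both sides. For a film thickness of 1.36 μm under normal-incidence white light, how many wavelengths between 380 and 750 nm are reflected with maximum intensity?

Ray reflecting at the top interface goes from n = 1.0 toward n = 1.31: a half-wave phase shift.
At the lower boundary (n = 1.31 to n = 1.0) the reflected ray undergoes no phase shift.
Exactly one π shift → a net half-wave offset.
With one net inversion, constructive interference in reflection requires 2 n t = (m + ½) λ.
λ = 2 n t / (m + ½) = 3563 / (m + ½) nm.
m=4: 792 nm (IR); m=5: 648 nm (visible); m=6: 548 nm (visible); m=7: 475 nm (visible); m=8: 419 nm (visible); m=9: 375 nm (UV).

4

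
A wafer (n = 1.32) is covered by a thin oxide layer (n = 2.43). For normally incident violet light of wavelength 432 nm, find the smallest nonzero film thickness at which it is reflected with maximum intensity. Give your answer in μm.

0.0444 μm

Top surface (1.0 → 2.43): reflection off a higher-index medium gives a half-wave phase shift.
Bottom surface (2.43 → 1.32): reflection off a lower-index medium gives no phase shift.
The two reflections differ by half a wavelength.
With one net inversion, constructive interference in reflection requires 2 n t = (m + ½) λ.
Minimum at m = 0: t = λ / (4 n) = 432 / (4 × 2.43) = 44.4 nm.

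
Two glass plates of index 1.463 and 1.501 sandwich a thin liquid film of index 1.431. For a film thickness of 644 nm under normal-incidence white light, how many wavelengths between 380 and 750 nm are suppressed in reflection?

Top surface (1.463 → 1.431): reflection off a lower-index medium gives no phase shift.
At the lower boundary (n = 1.431 to n = 1.501) the reflected ray undergoes a half-wave phase shift.
The two reflections differ by half a wavelength.
With one net inversion, destructive interference in reflection requires 2 n t = m λ.
λ = 2 n t / m = 1843 / m nm.
m=2: 922 nm (IR); m=3: 614 nm (visible); m=4: 461 nm (visible); m=5: 369 nm (UV).

2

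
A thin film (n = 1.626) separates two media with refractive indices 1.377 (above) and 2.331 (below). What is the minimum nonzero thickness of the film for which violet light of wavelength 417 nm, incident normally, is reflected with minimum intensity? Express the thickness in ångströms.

At the upper boundary (n = 1.377 to n = 1.626) the reflected ray undergoes a half-wave phase shift.
Bottom surface (1.626 → 2.331): reflection off a higher-index medium gives a half-wave phase shift.
The two reflections carry the same phase change, so no net offset.
With no net inversion, destructive interference in reflection requires 2 n t = (m + ½) λ.
Minimum at m = 0: t = λ / (4 n) = 417 / (4 × 1.626) = 64.1 nm.

641 Å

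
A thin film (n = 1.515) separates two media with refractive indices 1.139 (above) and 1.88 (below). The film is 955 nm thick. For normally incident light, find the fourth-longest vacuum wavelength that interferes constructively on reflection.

723 nm

At the upper boundary (n = 1.139 to n = 1.515) the reflected ray undergoes a half-wave phase shift.
At the lower boundary (n = 1.515 to n = 1.88) the reflected ray undergoes a half-wave phase shift.
Net: no relative phase inversion (both shifts match).
So the condition for constructive reflection is 2 n t = m λ.
λ = 2 n t / m. The fourth-longest wavelength is m = 4: λ = 2 × 1.515 × 955 / 4.00 = 723 nm.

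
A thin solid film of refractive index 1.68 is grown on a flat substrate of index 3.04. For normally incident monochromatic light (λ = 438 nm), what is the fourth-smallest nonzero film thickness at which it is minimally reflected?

At the upper boundary (n = 1.0 to n = 1.68) the reflected ray undergoes a half-wave phase shift.
Bottom surface (1.68 → 3.04): reflection off a higher-index medium gives a half-wave phase shift.
Zero or two π shifts → no net half-wave offset.
So the condition for destructive reflection is 2 n t = (m + ½) λ.
The fourth-smallest nonzero thickness corresponds to m = 3: t = (m + ½) λ / (2 n) = 3.50 × 438 / (2 × 1.68) = 456 nm.

456 nm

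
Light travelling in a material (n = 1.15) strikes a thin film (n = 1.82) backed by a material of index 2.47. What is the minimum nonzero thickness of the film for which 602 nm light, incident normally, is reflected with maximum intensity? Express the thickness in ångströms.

1654 Å

Top surface (1.15 → 1.82): reflection off a higher-index medium gives a half-wave phase shift.
Ray reflecting at the bottom interface goes from n = 1.82 toward n = 2.47: a half-wave phase shift.
Net: no relative phase inversion (both shifts match).
So the condition for constructive reflection is 2 n t = m λ.
Minimum nonzero at m = 1: t = λ / (2 n) = 602 / (2 × 1.82) = 165 nm.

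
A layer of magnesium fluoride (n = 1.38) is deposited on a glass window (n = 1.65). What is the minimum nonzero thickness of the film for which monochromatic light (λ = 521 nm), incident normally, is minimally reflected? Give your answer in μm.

0.0944 μm

Ray reflecting at the top interface goes from n = 1.0 toward n = 1.38: a half-wave phase shift.
Ray reflecting at the bottom interface goes from n = 1.38 toward n = 1.65: a half-wave phase shift.
The two reflections carry the same phase change, so no net offset.
So the condition for destructive reflection is 2 n t = (m + ½) λ.
Minimum at m = 0: t = λ / (4 n) = 521 / (4 × 1.38) = 94.4 nm.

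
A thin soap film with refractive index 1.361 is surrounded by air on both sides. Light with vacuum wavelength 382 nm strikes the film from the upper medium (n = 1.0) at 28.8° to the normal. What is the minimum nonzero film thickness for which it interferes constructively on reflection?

Top surface (1.0 → 1.361): reflection off a higher-index medium gives a half-wave phase shift.
At the lower boundary (n = 1.361 to n = 1.0) the reflected ray undergoes no phase shift.
Net: one phase inversion between the two reflected rays.
So the condition for constructive reflection is 2 n t cos θ_r = (m + ½) λ.
Snell's law: 1.0 sin 28.8° = 1.361 sin θ_r → sin θ_r = 0.354, cos θ_r = 0.935.
Minimum at m = 0: t = λ / (4 n cos θ_r) = 382 / (4 × 1.361 × 0.935) = 75.0 nm.

75.0 nm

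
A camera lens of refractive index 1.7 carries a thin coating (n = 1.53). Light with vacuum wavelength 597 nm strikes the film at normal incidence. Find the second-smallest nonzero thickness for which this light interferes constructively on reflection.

390 nm

Top surface (1.0 → 1.53): reflection off a higher-index medium gives a half-wave phase shift.
Ray reflecting at the bottom interface goes from n = 1.53 toward n = 1.7: a half-wave phase shift.
Net: no relative phase inversion (both shifts match).
With no net inversion, constructive interference in reflection requires 2 n t = m λ.
The second-smallest nonzero thickness corresponds to m = 2: t = m λ / (2 n) = 2.00 × 597 / (2 × 1.53) = 390 nm.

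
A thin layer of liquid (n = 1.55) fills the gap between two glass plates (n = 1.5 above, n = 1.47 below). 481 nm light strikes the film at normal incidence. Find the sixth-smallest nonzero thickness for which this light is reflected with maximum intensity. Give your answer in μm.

Ray reflecting at the top interface goes from n = 1.5 toward n = 1.55: a half-wave phase shift.
Bottom surface (1.55 → 1.47): reflection off a lower-index medium gives no phase shift.
The two reflections differ by half a wavelength.
With one net inversion, constructive interference in reflection requires 2 n t = (m + ½) λ.
The sixth-smallest nonzero thickness corresponds to m = 5: t = (m + ½) λ / (2 n) = 5.50 × 481 / (2 × 1.55) = 853 nm.

0.853 μm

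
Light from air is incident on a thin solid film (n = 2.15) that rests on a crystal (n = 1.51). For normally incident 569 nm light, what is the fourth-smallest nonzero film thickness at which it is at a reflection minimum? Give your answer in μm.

At the upper boundary (n = 1.0 to n = 2.15) the reflected ray undergoes a half-wave phase shift.
Ray reflecting at the bottom interface goes from n = 2.15 toward n = 1.51: no phase shift.
The two reflections differ by half a wavelength.
So the condition for destructive reflection is 2 n t = m λ.
The fourth-smallest nonzero thickness corresponds to m = 4: t = m λ / (2 n) = 4.00 × 569 / (2 × 2.15) = 529 nm.

0.529 μm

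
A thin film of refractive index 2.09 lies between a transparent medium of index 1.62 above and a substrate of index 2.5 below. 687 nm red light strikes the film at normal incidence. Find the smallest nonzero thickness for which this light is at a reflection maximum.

Ray reflecting at the top interface goes from n = 1.62 toward n = 2.09: a half-wave phase shift.
Bottom surface (2.09 → 2.5): reflection off a higher-index medium gives a half-wave phase shift.
Zero or two π shifts → no net half-wave offset.
For maximum reflection here: 2 n t = m λ.
The smallest nonzero thickness corresponds to m = 1: t = m λ / (2 n) = 1.00 × 687 / (2 × 2.09) = 164 nm.

164 nm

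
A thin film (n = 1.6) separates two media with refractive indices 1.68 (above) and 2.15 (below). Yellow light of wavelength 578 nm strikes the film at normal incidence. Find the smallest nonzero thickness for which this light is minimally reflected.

181 nm

Top surface (1.68 → 1.6): reflection off a lower-index medium gives no phase shift.
At the lower boundary (n = 1.6 to n = 2.15) the reflected ray undergoes a half-wave phase shift.
Exactly one π shift → a net half-wave offset.
With one net inversion, destructive interference in reflection requires 2 n t = m λ.
The smallest nonzero thickness corresponds to m = 1: t = m λ / (2 n) = 1.00 × 578 / (2 × 1.6) = 181 nm.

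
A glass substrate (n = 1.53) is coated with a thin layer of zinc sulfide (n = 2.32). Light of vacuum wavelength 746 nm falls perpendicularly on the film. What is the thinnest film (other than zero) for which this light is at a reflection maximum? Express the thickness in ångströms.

Ray reflecting at the top interface goes from n = 1.0 toward n = 2.32: a half-wave phase shift.
At the lower boundary (n = 2.32 to n = 1.53) the reflected ray undergoes no phase shift.
Exactly one π shift → a net half-wave offset.
With one net inversion, constructive interference in reflection requires 2 n t = (m + ½) λ.
Minimum at m = 0: t = λ / (4 n) = 746 / (4 × 2.32) = 80.4 nm.

804 Å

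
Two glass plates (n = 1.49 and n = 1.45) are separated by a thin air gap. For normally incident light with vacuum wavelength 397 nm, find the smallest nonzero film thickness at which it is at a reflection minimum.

Top surface (1.49 → 1.0): reflection off a lower-index medium gives no phase shift.
Ray reflecting at the bottom interface goes from n = 1.0 toward n = 1.45: a half-wave phase shift.
Net: one phase inversion between the two reflected rays.
For dark reflection here: 2 n t = m λ.
Minimum nonzero at m = 1: t = λ / (2 n) = 397 / (2 × 1.0) = 199 nm.

199 nm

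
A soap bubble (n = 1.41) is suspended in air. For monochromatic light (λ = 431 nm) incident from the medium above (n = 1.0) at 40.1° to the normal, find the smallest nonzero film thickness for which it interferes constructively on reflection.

85.9 nm

At the upper boundary (n = 1.0 to n = 1.41) the reflected ray undergoes a half-wave phase shift.
Ray reflecting at the bottom interface goes from n = 1.41 toward n = 1.0: no phase shift.
Exactly one π shift → a net half-wave offset.
With one net inversion, constructive interference in reflection requires 2 n t cos θ_r = (m + ½) λ.
Snell's law: 1.0 sin 40.1° = 1.41 sin θ_r → sin θ_r = 0.457, cos θ_r = 0.890.
Minimum at m = 0: t = λ / (4 n cos θ_r) = 431 / (4 × 1.41 × 0.890) = 85.9 nm.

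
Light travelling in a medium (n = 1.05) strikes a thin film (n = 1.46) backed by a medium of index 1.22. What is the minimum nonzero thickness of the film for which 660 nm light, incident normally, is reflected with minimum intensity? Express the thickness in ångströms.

Ray reflecting at the top interface goes from n = 1.05 toward n = 1.46: a half-wave phase shift.
At the lower boundary (n = 1.46 to n = 1.22) the reflected ray undergoes no phase shift.
Net: one phase inversion between the two reflected rays.
So the condition for destructive reflection is 2 n t = m λ.
Minimum nonzero at m = 1: t = λ / (2 n) = 660 / (2 × 1.46) = 226 nm.

2260 Å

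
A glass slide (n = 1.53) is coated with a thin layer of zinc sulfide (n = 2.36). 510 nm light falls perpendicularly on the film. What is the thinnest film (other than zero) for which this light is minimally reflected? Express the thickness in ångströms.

At the upper boundary (n = 1.0 to n = 2.36) the reflected ray undergoes a half-wave phase shift.
Bottom surface (2.36 → 1.53): reflection off a lower-index medium gives no phase shift.
The two reflections differ by half a wavelength.
So the condition for destructive reflection is 2 n t = m λ.
Minimum nonzero at m = 1: t = λ / (2 n) = 510 / (2 × 2.36) = 108 nm.

1081 Å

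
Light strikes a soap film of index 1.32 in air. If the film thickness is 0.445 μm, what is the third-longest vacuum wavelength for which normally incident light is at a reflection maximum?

470 nm

Top surface (1.0 → 1.32): reflection off a higher-index medium gives a half-wave phase shift.
Ray reflecting at the bottom interface goes from n = 1.32 toward n = 1.0: no phase shift.
The two reflections differ by half a wavelength.
So the condition for constructive reflection is 2 n t = (m + ½) λ.
λ = 2 n t / (m + ½). The third-longest wavelength is m = 2: λ = 2 × 1.32 × 445 / 2.50 = 470 nm.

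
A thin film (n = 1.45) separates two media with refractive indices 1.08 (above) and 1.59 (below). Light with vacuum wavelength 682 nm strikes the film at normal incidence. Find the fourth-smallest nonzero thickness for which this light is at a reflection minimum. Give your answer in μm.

Top surface (1.08 → 1.45): reflection off a higher-index medium gives a half-wave phase shift.
Ray reflecting at the bottom interface goes from n = 1.45 toward n = 1.59: a half-wave phase shift.
Zero or two π shifts → no net half-wave offset.
So the condition for destructive reflection is 2 n t = (m + ½) λ.
The fourth-smallest nonzero thickness corresponds to m = 3: t = (m + ½) λ / (2 n) = 3.50 × 682 / (2 × 1.45) = 823 nm.

0.823 μm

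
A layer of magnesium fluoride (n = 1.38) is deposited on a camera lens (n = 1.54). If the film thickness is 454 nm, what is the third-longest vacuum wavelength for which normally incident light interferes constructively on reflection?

At the upper boundary (n = 1.0 to n = 1.38) the reflected ray undergoes a half-wave phase shift.
Bottom surface (1.38 → 1.54): reflection off a higher-index medium gives a half-wave phase shift.
Zero or two π shifts → no net half-wave offset.
For maximum reflection here: 2 n t = m λ.
λ = 2 n t / m. The third-longest wavelength is m = 3: λ = 2 × 1.38 × 454 / 3.00 = 418 nm.

418 nm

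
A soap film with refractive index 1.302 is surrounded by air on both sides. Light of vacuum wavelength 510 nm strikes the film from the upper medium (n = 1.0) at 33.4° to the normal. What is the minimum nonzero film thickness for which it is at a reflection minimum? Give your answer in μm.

Ray reflecting at the top interface goes from n = 1.0 toward n = 1.302: a half-wave phase shift.
Bottom surface (1.302 → 1.0): reflection off a lower-index medium gives no phase shift.
Exactly one π shift → a net half-wave offset.
So the condition for destructive reflection is 2 n t cos θ_r = m λ.
Snell's law: 1.0 sin 33.4° = 1.302 sin θ_r → sin θ_r = 0.423, cos θ_r = 0.906.
Minimum nonzero at m = 1: t = λ / (2 n cos θ_r) = 510 / (2 × 1.302 × 0.906) = 216 nm.

0.216 μm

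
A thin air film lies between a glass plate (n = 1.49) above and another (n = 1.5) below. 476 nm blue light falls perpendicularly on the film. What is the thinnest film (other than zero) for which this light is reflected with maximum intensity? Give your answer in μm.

Ray reflecting at the top interface goes from n = 1.49 toward n = 1.0: no phase shift.
At the lower boundary (n = 1.0 to n = 1.5) the reflected ray undergoes a half-wave phase shift.
Exactly one π shift → a net half-wave offset.
With one net inversion, constructive interference in reflection requires 2 n t = (m + ½) λ.
Minimum at m = 0: t = λ / (4 n) = 476 / (4 × 1.0) = 119 nm.

0.119 μm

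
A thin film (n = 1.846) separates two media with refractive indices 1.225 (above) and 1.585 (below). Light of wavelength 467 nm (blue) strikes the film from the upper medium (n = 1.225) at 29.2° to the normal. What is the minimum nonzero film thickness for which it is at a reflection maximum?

At the upper boundary (n = 1.225 to n = 1.846) the reflected ray undergoes a half-wave phase shift.
Bottom surface (1.846 → 1.585): reflection off a lower-index medium gives no phase shift.
The two reflections differ by half a wavelength.
For maximum reflection here: 2 n t cos θ_r = (m + ½) λ.
Snell's law: 1.225 sin 29.2° = 1.846 sin θ_r → sin θ_r = 0.324, cos θ_r = 0.946.
Minimum at m = 0: t = λ / (4 n cos θ_r) = 467 / (4 × 1.846 × 0.946) = 66.8 nm.

66.8 nm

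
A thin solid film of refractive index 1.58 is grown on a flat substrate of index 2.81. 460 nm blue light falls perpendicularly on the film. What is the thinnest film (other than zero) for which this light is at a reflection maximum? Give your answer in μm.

0.146 μm

Ray reflecting at the top interface goes from n = 1.0 toward n = 1.58: a half-wave phase shift.
Ray reflecting at the bottom interface goes from n = 1.58 toward n = 2.81: a half-wave phase shift.
Net: no relative phase inversion (both shifts match).
For maximum reflection here: 2 n t = m λ.
Minimum nonzero at m = 1: t = λ / (2 n) = 460 / (2 × 1.58) = 146 nm.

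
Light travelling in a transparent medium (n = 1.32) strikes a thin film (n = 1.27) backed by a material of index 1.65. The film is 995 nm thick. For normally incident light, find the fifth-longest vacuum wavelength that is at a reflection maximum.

562 nm

Top surface (1.32 → 1.27): reflection off a lower-index medium gives no phase shift.
Bottom surface (1.27 → 1.65): reflection off a higher-index medium gives a half-wave phase shift.
Exactly one π shift → a net half-wave offset.
For maximum reflection here: 2 n t = (m + ½) λ.
λ = 2 n t / (m + ½). The fifth-longest wavelength is m = 4: λ = 2 × 1.27 × 995 / 4.50 = 562 nm.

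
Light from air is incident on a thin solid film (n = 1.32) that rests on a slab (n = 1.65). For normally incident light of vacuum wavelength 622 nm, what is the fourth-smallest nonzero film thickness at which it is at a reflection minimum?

825 nm

At the upper boundary (n = 1.0 to n = 1.32) the reflected ray undergoes a half-wave phase shift.
At the lower boundary (n = 1.32 to n = 1.65) the reflected ray undergoes a half-wave phase shift.
Net: no relative phase inversion (both shifts match).
For weak reflection here: 2 n t = (m + ½) λ.
The fourth-smallest nonzero thickness corresponds to m = 3: t = (m + ½) λ / (2 n) = 3.50 × 622 / (2 × 1.32) = 825 nm.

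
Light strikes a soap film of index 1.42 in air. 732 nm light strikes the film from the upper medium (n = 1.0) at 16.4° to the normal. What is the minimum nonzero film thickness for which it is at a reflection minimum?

263 nm

Ray reflecting at the top interface goes from n = 1.0 toward n = 1.42: a half-wave phase shift.
Bottom surface (1.42 → 1.0): reflection off a lower-index medium gives no phase shift.
The two reflections differ by half a wavelength.
With one net inversion, destructive interference in reflection requires 2 n t cos θ_r = m λ.
Snell's law: 1.0 sin 16.4° = 1.42 sin θ_r → sin θ_r = 0.199, cos θ_r = 0.980.
Minimum nonzero at m = 1: t = λ / (2 n cos θ_r) = 732 / (2 × 1.42 × 0.980) = 263 nm.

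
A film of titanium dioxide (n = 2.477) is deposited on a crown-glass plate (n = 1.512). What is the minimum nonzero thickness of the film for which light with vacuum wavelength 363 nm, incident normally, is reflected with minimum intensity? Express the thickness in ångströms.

Top surface (1.0 → 2.477): reflection off a higher-index medium gives a half-wave phase shift.
Bottom surface (2.477 → 1.512): reflection off a lower-index medium gives no phase shift.
Net: one phase inversion between the two reflected rays.
With one net inversion, destructive interference in reflection requires 2 n t = m λ.
Minimum nonzero at m = 1: t = λ / (2 n) = 363 / (2 × 2.477) = 73.3 nm.

733 Å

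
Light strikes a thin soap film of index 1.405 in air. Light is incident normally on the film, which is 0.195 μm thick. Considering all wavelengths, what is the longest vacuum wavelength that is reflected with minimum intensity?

At the upper boundary (n = 1.0 to n = 1.405) the reflected ray undergoes a half-wave phase shift.
Ray reflecting at the bottom interface goes from n = 1.405 toward n = 1.0: no phase shift.
Exactly one π shift → a net half-wave offset.
So the condition for destructive reflection is 2 n t = m λ.
λ = 2 n t / m. The longest wavelength is m = 1: λ = 2 × 1.405 × 195 / 1.00 = 548 nm.

548 nm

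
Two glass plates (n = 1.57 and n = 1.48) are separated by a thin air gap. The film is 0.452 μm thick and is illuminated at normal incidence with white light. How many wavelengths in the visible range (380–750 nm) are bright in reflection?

1

Top surface (1.57 → 1.0): reflection off a lower-index medium gives no phase shift.
Bottom surface (1.0 → 1.48): reflection off a higher-index medium gives a half-wave phase shift.
The two reflections differ by half a wavelength.
With one net inversion, constructive interference in reflection requires 2 n t = (m + ½) λ.
λ = 2 n t / (m + ½) = 904 / (m + ½) nm.
m=0: 1808 nm (IR); m=1: 603 nm (visible); m=2: 362 nm (UV).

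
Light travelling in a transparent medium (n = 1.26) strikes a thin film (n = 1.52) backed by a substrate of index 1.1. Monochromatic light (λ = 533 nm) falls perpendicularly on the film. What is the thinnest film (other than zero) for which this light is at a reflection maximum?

Top surface (1.26 → 1.52): reflection off a higher-index medium gives a half-wave phase shift.
At the lower boundary (n = 1.52 to n = 1.1) the reflected ray undergoes no phase shift.
Exactly one π shift → a net half-wave offset.
For maximum reflection here: 2 n t = (m + ½) λ.
Minimum at m = 0: t = λ / (4 n) = 533 / (4 × 1.52) = 87.7 nm.

87.7 nm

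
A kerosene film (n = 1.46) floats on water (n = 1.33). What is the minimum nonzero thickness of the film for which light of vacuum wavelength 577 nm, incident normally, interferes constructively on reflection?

98.8 nm

At the upper boundary (n = 1.0 to n = 1.46) the reflected ray undergoes a half-wave phase shift.
At the lower boundary (n = 1.46 to n = 1.33) the reflected ray undergoes no phase shift.
Exactly one π shift → a net half-wave offset.
With one net inversion, constructive interference in reflection requires 2 n t = (m + ½) λ.
Minimum at m = 0: t = λ / (4 n) = 577 / (4 × 1.46) = 98.8 nm.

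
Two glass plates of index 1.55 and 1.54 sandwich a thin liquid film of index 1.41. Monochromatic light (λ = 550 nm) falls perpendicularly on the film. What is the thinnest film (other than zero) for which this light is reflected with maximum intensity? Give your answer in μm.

0.0975 μm

Ray reflecting at the top interface goes from n = 1.55 toward n = 1.41: no phase shift.
Bottom surface (1.41 → 1.54): reflection off a higher-index medium gives a half-wave phase shift.
Exactly one π shift → a net half-wave offset.
For maximum reflection here: 2 n t = (m + ½) λ.
Minimum at m = 0: t = λ / (4 n) = 550 / (4 × 1.41) = 97.5 nm.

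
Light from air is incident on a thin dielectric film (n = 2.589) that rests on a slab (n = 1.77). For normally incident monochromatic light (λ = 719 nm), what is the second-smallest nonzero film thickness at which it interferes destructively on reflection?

Top surface (1.0 → 2.589): reflection off a higher-index medium gives a half-wave phase shift.
Ray reflecting at the bottom interface goes from n = 2.589 toward n = 1.77: no phase shift.
The two reflections differ by half a wavelength.
For dark reflection here: 2 n t = m λ.
The second-smallest nonzero thickness corresponds to m = 2: t = m λ / (2 n) = 2.00 × 719 / (2 × 2.589) = 278 nm.

278 nm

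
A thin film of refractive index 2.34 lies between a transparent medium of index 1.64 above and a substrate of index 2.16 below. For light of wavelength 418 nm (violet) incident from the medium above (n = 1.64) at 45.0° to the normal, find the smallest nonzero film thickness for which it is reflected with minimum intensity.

Ray reflecting at the top interface goes from n = 1.64 toward n = 2.34: a half-wave phase shift.
Bottom surface (2.34 → 2.16): reflection off a lower-index medium gives no phase shift.
The two reflections differ by half a wavelength.
So the condition for destructive reflection is 2 n t cos θ_r = m λ.
Snell's law: 1.64 sin 45.0° = 2.34 sin θ_r → sin θ_r = 0.496, cos θ_r = 0.869.
Minimum nonzero at m = 1: t = λ / (2 n cos θ_r) = 418 / (2 × 2.34 × 0.869) = 103 nm.

103 nm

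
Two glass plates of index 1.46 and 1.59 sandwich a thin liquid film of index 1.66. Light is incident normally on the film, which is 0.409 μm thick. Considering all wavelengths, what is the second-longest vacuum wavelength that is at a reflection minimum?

679 nm

Top surface (1.46 → 1.66): reflection off a higher-index medium gives a half-wave phase shift.
Ray reflecting at the bottom interface goes from n = 1.66 toward n = 1.59: no phase shift.
Exactly one π shift → a net half-wave offset.
So the condition for destructive reflection is 2 n t = m λ.
λ = 2 n t / m. The second-longest wavelength is m = 2: λ = 2 × 1.66 × 409 / 2.00 = 679 nm.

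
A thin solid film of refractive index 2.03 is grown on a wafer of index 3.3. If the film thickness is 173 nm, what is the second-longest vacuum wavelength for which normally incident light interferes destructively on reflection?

468 nm

Ray reflecting at the top interface goes from n = 1.0 toward n = 2.03: a half-wave phase shift.
At the lower boundary (n = 2.03 to n = 3.3) the reflected ray undergoes a half-wave phase shift.
Net: no relative phase inversion (both shifts match).
So the condition for destructive reflection is 2 n t = (m + ½) λ.
λ = 2 n t / (m + ½). The second-longest wavelength is m = 1: λ = 2 × 2.03 × 173 / 1.50 = 468 nm.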